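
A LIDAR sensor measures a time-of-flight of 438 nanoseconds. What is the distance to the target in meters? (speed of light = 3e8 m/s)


tof = 438 ns = 4.38e-07 s
dist = c * tof / 2
= 3e8 * 4.38e-07 / 2
= 65.7 m


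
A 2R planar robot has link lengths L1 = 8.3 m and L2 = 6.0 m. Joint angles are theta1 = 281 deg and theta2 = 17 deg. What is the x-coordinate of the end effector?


Convert angles to radians: theta1 = 4.9044, theta2 = 0.2967
x = L1*cos(theta1) + L2*cos(theta1+theta2)
x = 1.5837 + 2.8168
x = 4.4005


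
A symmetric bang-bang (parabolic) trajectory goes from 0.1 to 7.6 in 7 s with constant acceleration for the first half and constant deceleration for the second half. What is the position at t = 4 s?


Symmetric rest-to-rest: each phase covers (pf-p0)/2 in time T/2. 0.5*a*(T/2)^2 = (pf-p0)/2 => a = 4*(pf-p0)/T^2
a = 4*(7.6-0.1)/7^2 = 0.6122
t = 4 is in the deceleration phase (t > T/2).
p = pf - 0.5*a*(T-t)^2 = 7.6 - 0.5*0.6122*3^2
= 4.8449


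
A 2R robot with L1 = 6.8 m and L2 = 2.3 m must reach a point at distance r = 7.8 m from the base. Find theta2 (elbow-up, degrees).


cos(theta2) = (r^2 - L1^2 - L2^2) / (2*L1*L2)
cos(theta2) = (60.84 - 46.24 - 5.29) / 31.28
cos(theta2) = 0.297634
theta2 = 72.6844 degrees


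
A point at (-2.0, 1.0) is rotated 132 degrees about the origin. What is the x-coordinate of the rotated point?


x' = x*cos(theta) - y*sin(theta)
cos(132 deg) = -0.6691, sin(132 deg) = 0.7431
x' = -2.0 * -0.6691 - 1.0 * 0.7431
= 1.3383 - 0.7431
= 0.5951


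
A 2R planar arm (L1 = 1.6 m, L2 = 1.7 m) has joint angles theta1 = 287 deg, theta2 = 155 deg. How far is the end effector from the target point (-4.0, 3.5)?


End effector via forward kinematics:
x = L1*cos(t1) + L2*cos(t1+t2) = 0.7044
y = L1*sin(t1) + L2*sin(t1+t2) = 0.1534
Distance to target:
d = sqrt((-4.0 - 0.7044)^2 + (3.5 - 0.1534)^2)
= sqrt(22.1313 + 11.1999)
= 5.7733 m


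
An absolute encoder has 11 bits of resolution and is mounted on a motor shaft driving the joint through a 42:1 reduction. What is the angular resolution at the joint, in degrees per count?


counts = 2^11 = 2048
effective counts at joint = 2048 * 42 = 86016
resolution = 360 / 86016
= 0.0042 deg/count


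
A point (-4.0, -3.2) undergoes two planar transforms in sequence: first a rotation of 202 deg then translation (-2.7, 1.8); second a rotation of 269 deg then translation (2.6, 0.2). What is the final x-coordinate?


After transform 1:
x1 = cos(202)*-4.0 - sin(202)*-3.2 + -2.7 = -0.19
y1 = sin(202)*-4.0 + cos(202)*-3.2 + 1.8 = 6.2654
After transform 2:
x2 = cos(269)*-0.19 - sin(269)*6.2654 + 2.6
= 8.8678


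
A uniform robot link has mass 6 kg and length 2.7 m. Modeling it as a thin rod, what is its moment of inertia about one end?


I = (1/3) * m * L^2
= (1/3) * 6 * 2.7^2
= 0.333333 * 6 * 7.29
= 14.58 kg*m^2


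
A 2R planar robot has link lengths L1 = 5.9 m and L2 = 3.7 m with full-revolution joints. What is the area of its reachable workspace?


r_max = L1 + L2 = 9.6 m
r_min = |L1 - L2| = 2.2 m
Area = pi*(r_max^2 - r_min^2)
= pi*(92.16 - 4.84)
= pi * 87.32
= 274.3239 m^2


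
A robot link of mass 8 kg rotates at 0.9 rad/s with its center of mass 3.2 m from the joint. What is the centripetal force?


F = m * omega^2 * r
= 8 * 0.9^2 * 3.2
= 8 * 0.81 * 3.2
= 20.736 N


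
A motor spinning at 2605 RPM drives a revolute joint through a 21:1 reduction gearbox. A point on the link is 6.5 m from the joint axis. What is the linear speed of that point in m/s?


omega_motor = 2605 * 2*pi/60 = 272.795 rad/s
omega_joint = omega_motor / 21 = 12.9902 rad/s
v = omega_joint * r = 12.9902 * 6.5
= 84.4365 m/s


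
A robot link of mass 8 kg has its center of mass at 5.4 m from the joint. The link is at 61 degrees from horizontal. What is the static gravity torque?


tau = m*g*L*cos(angle)
= 8 * 9.81 * 5.4 * cos(61 deg)
= 8 * 9.81 * 5.4 * 0.4848
= 205.4584 Nm


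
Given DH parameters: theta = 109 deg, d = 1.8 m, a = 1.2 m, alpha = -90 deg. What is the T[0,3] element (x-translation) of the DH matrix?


T[0,3] = a * cos(theta)
= 1.2 * cos(109 deg)
= 1.2 * -0.3256
= -0.3907


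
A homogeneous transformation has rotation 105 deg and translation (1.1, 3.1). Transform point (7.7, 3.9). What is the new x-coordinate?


x' = cos(theta)*px - sin(theta)*py + tx
= -0.2588*7.7 - 0.9659*3.9 + 1.1
= -4.66


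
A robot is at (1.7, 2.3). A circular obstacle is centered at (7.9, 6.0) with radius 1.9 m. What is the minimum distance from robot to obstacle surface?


center_dist = sqrt((1.7-7.9)^2 + (2.3-6.0)^2)
= sqrt(38.44 + 13.69)
= 7.2201
min_dist = center_dist - radius = 7.2201 - 1.9 = 5.3201 m


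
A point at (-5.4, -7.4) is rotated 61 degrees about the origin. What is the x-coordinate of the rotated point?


x' = x*cos(theta) - y*sin(theta)
cos(61 deg) = 0.4848, sin(61 deg) = 0.8746
x' = -5.4 * 0.4848 - -7.4 * 0.8746
= -2.618 - -6.4722
= 3.8542


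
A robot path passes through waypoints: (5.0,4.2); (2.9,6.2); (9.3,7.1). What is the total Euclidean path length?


Segment lengths:
  seg1 = sqrt((-2.1)^2 + (2.0)^2) = 2.9
  seg2 = sqrt((6.4)^2 + (0.9)^2) = 6.463
Total = 9.363


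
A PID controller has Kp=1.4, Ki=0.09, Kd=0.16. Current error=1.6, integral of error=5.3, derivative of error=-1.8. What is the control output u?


u = Kp*e + Ki*int(e) + Kd*de/dt
= 1.4*1.6 + 0.09*5.3 + 0.16*(-1.8)
= 2.24 + 0.477 + -0.288
= 2.429


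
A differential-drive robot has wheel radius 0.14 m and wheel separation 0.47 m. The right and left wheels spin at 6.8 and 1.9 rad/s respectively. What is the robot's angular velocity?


vR = r*wR = 0.14*6.8 = 0.952 m/s
vL = r*wL = 0.14*1.9 = 0.266 m/s
v = (vR+vL)/2 = 0.609 m/s
omega = (vR-vL)/L = 1.4596 rad/s
angular velocity = 1.4596 rad/s


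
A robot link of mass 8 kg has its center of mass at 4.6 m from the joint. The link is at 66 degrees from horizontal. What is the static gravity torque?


tau = m*g*L*cos(angle)
= 8 * 9.81 * 4.6 * cos(66 deg)
= 8 * 9.81 * 4.6 * 0.4067
= 146.8352 Nm


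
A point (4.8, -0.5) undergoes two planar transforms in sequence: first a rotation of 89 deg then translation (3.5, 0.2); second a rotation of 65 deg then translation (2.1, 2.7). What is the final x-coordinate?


After transform 1:
x1 = cos(89)*4.8 - sin(89)*-0.5 + 3.5 = 4.0837
y1 = sin(89)*4.8 + cos(89)*-0.5 + 0.2 = 4.9905
After transform 2:
x2 = cos(65)*4.0837 - sin(65)*4.9905 + 2.1
= -0.6971


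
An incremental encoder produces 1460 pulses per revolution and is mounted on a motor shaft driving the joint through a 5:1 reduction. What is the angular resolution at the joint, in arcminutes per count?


counts per rev = 1460
effective counts at joint = 1460 * 5 = 7300
resolution = 360*60 / 7300
= 2.9589 arcmin/count


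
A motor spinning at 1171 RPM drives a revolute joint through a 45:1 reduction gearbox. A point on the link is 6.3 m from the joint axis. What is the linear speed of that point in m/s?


omega_motor = 1171 * 2*pi/60 = 122.6268 rad/s
omega_joint = omega_motor / 45 = 2.725 rad/s
v = omega_joint * r = 2.725 * 6.3
= 17.1678 m/s


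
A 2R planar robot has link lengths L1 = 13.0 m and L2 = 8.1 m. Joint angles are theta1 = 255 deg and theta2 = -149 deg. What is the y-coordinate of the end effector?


Convert angles to radians: theta1 = 4.4506, theta2 = -2.6005
y = L1*sin(theta1) + L2*sin(theta1+theta2)
y = -12.557 + 7.7862
y = -4.7708


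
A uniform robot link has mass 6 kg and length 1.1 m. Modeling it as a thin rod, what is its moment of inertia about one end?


I = (1/3) * m * L^2
= (1/3) * 6 * 1.1^2
= 0.333333 * 6 * 1.21
= 2.42 kg*m^2


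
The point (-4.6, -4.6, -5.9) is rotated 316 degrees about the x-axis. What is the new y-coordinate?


Rotation about x-axis: y' = y*cos(theta) - z*sin(theta)
= -4.6 * 0.7193 - -5.9 * -0.6947
= -7.4074


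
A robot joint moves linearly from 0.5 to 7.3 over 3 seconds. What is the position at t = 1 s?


s = t/T = 1/3 = 0.3333
p(t) = p0 + (pf-p0)*s
= 0.5 + (7.3 - 0.5) * 0.3333
= 2.7667


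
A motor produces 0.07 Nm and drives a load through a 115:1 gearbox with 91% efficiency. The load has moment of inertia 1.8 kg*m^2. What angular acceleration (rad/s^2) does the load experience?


tau_out = tau_motor * N * eta
= 0.07 * 115 * 0.91 = 7.3255 Nm
alpha = tau_out / I = 7.3255 / 1.8
= 4.0697 rad/s^2


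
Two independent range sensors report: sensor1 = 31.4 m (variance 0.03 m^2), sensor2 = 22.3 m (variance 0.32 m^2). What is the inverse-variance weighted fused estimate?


w1 = (1/var1) / (1/var1 + 1/var2)
   = 33.3333 / (33.3333 + 3.125) = 0.9143
w2 = 1 - w1 = 0.0857
fused = w1*s1 + w2*s2 = 28.7086 + 1.9114
= 30.62 m


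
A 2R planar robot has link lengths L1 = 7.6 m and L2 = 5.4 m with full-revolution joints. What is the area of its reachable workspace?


r_max = L1 + L2 = 13.0 m
r_min = |L1 - L2| = 2.2 m
Area = pi*(r_max^2 - r_min^2)
= pi*(169.0 - 4.84)
= pi * 164.16
= 515.7239 m^2


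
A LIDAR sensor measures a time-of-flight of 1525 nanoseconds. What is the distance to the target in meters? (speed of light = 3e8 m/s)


tof = 1525 ns = 1.525e-06 s
dist = c * tof / 2
= 3e8 * 1.525e-06 / 2
= 228.75 m


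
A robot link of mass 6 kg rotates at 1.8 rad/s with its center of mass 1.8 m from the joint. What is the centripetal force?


F = m * omega^2 * r
= 6 * 1.8^2 * 1.8
= 6 * 3.24 * 1.8
= 34.992 N


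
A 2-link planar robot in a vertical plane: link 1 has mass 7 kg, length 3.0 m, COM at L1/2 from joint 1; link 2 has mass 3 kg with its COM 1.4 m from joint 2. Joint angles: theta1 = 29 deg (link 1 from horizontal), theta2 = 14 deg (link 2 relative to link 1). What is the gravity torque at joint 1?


Horizontal distance from joint 1 to link-1 COM:
  x_c1 = (L1/2)*cos(t1) = 1.5 * 0.8746 = 1.3119 m
Horizontal distance from joint 1 to link-2 COM:
  x_c2 = L1*cos(t1) + Lc2*cos(t1+t2)
       = 3.0*0.8746 + 1.4*0.7314 = 3.6478 m
tau1 = m1*g*x_c1 + m2*g*x_c2
     = 7*9.81*1.3119 + 3*9.81*3.6478
     = 90.0902 + 107.3534
     = 197.4436 Nm


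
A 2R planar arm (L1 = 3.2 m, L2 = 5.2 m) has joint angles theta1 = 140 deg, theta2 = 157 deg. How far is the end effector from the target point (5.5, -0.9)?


End effector via forward kinematics:
x = L1*cos(t1) + L2*cos(t1+t2) = -0.0906
y = L1*sin(t1) + L2*sin(t1+t2) = -2.5763
Distance to target:
d = sqrt((5.5 - -0.0906)^2 + (-0.9 - -2.5763)^2)
= sqrt(31.2547 + 2.81)
= 5.8365 m


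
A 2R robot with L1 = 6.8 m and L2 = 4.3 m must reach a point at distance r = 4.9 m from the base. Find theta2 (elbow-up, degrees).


cos(theta2) = (r^2 - L1^2 - L2^2) / (2*L1*L2)
cos(theta2) = (24.01 - 46.24 - 18.49) / 58.48
cos(theta2) = -0.696306
theta2 = 134.1314 degrees


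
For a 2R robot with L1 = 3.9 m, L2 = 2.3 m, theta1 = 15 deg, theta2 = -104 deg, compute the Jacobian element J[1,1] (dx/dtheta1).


J[1,1] = -L1*sin(t1) - L2*sin(t1+t2)
= -3.9*sin(15) - 2.3*sin(-89)
= 1.2903


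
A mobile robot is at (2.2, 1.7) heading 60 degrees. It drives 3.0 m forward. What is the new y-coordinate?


y_new = y0 + d*sin(theta)
= 1.7 + 3.0*sin(60)
= 1.7 + 2.5981
= 4.2981


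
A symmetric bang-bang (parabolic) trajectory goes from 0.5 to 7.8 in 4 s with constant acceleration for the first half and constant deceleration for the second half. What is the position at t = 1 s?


Symmetric rest-to-rest: each phase covers (pf-p0)/2 in time T/2. 0.5*a*(T/2)^2 = (pf-p0)/2 => a = 4*(pf-p0)/T^2
a = 4*(7.8-0.5)/4^2 = 1.825
t = 1 is in the acceleration phase (t <= T/2).
p = p0 + 0.5*a*t^2 = 0.5 + 0.5*1.825*1^2
= 1.4125


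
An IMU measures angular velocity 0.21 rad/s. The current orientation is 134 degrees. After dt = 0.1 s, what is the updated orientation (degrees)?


delta_theta = w * dt = 0.21 * 0.1 = 0.021 rad
= 1.2032 deg
theta_new = 134 + 1.2032 = 135.2032 deg


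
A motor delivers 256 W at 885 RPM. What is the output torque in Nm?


omega = 885 * 2*pi/60 = 92.677 rad/s
tau = P / omega = 256 / 92.677
= 2.7623 Nm


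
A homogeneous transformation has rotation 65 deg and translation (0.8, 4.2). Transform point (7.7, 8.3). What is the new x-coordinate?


x' = cos(theta)*px - sin(theta)*py + tx
= 0.4226*7.7 - 0.9063*8.3 + 0.8
= -3.4682


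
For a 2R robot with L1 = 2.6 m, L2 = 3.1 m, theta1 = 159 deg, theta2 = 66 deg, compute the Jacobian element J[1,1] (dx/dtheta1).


J[1,1] = -L1*sin(t1) - L2*sin(t1+t2)
= -2.6*sin(159) - 3.1*sin(225)
= 1.2603


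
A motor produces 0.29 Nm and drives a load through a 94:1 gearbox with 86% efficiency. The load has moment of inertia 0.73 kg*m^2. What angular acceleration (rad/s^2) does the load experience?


tau_out = tau_motor * N * eta
= 0.29 * 94 * 0.86 = 23.4436 Nm
alpha = tau_out / I = 23.4436 / 0.73
= 32.1145 rad/s^2


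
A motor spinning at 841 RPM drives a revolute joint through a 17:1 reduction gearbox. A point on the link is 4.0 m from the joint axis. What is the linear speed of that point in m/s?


omega_motor = 841 * 2*pi/60 = 88.0693 rad/s
omega_joint = omega_motor / 17 = 5.1805 rad/s
v = omega_joint * r = 5.1805 * 4.0
= 20.7222 m/s


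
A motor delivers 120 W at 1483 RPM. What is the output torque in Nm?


omega = 1483 * 2*pi/60 = 155.2994 rad/s
tau = P / omega = 120 / 155.2994
= 0.7727 Nm


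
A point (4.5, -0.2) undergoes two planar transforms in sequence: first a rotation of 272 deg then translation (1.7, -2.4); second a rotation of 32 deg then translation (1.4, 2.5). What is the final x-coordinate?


After transform 1:
x1 = cos(272)*4.5 - sin(272)*-0.2 + 1.7 = 1.6572
y1 = sin(272)*4.5 + cos(272)*-0.2 + -2.4 = -6.9042
After transform 2:
x2 = cos(32)*1.6572 - sin(32)*-6.9042 + 1.4
= 6.464


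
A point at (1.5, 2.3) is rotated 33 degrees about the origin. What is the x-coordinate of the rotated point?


x' = x*cos(theta) - y*sin(theta)
cos(33 deg) = 0.8387, sin(33 deg) = 0.5446
x' = 1.5 * 0.8387 - 2.3 * 0.5446
= 1.258 - 1.2527
= 0.0053


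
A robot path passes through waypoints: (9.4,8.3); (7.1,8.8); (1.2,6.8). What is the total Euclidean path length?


Segment lengths:
  seg1 = sqrt((-2.3)^2 + (0.5)^2) = 2.3537
  seg2 = sqrt((-5.9)^2 + (-2.0)^2) = 6.2298
Total = 8.5835


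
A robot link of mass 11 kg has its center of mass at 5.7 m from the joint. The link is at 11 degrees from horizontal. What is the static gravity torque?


tau = m*g*L*cos(angle)
= 11 * 9.81 * 5.7 * cos(11 deg)
= 11 * 9.81 * 5.7 * 0.9816
= 603.7861 Nm


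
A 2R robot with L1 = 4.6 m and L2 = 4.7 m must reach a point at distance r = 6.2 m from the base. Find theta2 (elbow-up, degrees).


cos(theta2) = (r^2 - L1^2 - L2^2) / (2*L1*L2)
cos(theta2) = (38.44 - 21.16 - 22.09) / 43.24
cos(theta2) = -0.11124
theta2 = 96.3868 degrees


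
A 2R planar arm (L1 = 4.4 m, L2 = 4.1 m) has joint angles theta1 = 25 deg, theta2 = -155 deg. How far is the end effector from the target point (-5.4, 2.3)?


End effector via forward kinematics:
x = L1*cos(t1) + L2*cos(t1+t2) = 1.3523
y = L1*sin(t1) + L2*sin(t1+t2) = -1.2813
Distance to target:
d = sqrt((-5.4 - 1.3523)^2 + (2.3 - -1.2813)^2)
= sqrt(45.5939 + 12.8254)
= 7.6433 m


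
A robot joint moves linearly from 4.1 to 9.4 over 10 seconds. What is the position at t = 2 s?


s = t/T = 2/10 = 0.2
p(t) = p0 + (pf-p0)*s
= 4.1 + (9.4 - 4.1) * 0.2
= 5.16


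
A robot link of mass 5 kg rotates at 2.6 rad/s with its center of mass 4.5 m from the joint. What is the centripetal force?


F = m * omega^2 * r
= 5 * 2.6^2 * 4.5
= 5 * 6.76 * 4.5
= 152.1 N


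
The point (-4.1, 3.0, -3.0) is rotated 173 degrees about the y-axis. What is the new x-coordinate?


Rotation about y-axis: x' = x*cos(theta) + z*sin(theta)
= -4.1 * -0.9925 + -3.0 * 0.1219
= 3.7038


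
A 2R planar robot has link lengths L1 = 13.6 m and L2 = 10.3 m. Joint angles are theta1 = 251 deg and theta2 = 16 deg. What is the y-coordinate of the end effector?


Convert angles to radians: theta1 = 4.3808, theta2 = 0.2793
y = L1*sin(theta1) + L2*sin(theta1+theta2)
y = -12.8591 + -10.2859
y = -23.1449


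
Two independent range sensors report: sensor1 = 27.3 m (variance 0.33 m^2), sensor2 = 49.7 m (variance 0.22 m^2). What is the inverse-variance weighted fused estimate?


w1 = (1/var1) / (1/var1 + 1/var2)
   = 3.0303 / (3.0303 + 4.5455) = 0.4
w2 = 1 - w1 = 0.6
fused = w1*s1 + w2*s2 = 10.92 + 29.82
= 40.74 m


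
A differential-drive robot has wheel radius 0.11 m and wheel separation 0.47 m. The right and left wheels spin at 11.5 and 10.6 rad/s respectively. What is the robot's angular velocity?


vR = r*wR = 0.11*11.5 = 1.265 m/s
vL = r*wL = 0.11*10.6 = 1.166 m/s
v = (vR+vL)/2 = 1.2155 m/s
omega = (vR-vL)/L = 0.2106 rad/s
angular velocity = 0.2106 rad/s


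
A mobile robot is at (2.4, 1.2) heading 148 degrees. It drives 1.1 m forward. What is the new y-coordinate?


y_new = y0 + d*sin(theta)
= 1.2 + 1.1*sin(148)
= 1.2 + 0.5829
= 1.7829


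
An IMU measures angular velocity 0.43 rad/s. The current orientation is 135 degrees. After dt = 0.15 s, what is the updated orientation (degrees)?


delta_theta = w * dt = 0.43 * 0.15 = 0.0645 rad
= 3.6956 deg
theta_new = 135 + 3.6956 = 138.6956 deg


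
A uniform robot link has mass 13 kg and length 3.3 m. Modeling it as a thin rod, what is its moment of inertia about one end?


I = (1/3) * m * L^2
= (1/3) * 13 * 3.3^2
= 0.333333 * 13 * 10.89
= 47.19 kg*m^2


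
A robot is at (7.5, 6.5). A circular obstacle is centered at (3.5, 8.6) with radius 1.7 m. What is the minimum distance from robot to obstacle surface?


center_dist = sqrt((7.5-3.5)^2 + (6.5-8.6)^2)
= sqrt(16.0 + 4.41)
= 4.5177
min_dist = center_dist - radius = 4.5177 - 1.7 = 2.8177 m


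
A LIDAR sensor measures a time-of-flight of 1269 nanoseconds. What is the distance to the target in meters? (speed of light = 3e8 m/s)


tof = 1269 ns = 1.269e-06 s
dist = c * tof / 2
= 3e8 * 1.269e-06 / 2
= 190.35 m


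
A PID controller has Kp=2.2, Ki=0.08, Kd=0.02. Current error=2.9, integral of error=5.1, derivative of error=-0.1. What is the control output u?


u = Kp*e + Ki*int(e) + Kd*de/dt
= 2.2*2.9 + 0.08*5.1 + 0.02*(-0.1)
= 6.38 + 0.408 + -0.002
= 6.786


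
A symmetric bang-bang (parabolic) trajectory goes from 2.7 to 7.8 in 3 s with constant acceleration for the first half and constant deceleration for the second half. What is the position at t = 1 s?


Symmetric rest-to-rest: each phase covers (pf-p0)/2 in time T/2. 0.5*a*(T/2)^2 = (pf-p0)/2 => a = 4*(pf-p0)/T^2
a = 4*(7.8-2.7)/3^2 = 2.2667
t = 1 is in the acceleration phase (t <= T/2).
p = p0 + 0.5*a*t^2 = 2.7 + 0.5*2.2667*1^2
= 3.8333


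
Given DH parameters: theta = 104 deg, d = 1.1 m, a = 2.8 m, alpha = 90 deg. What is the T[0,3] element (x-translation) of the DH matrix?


T[0,3] = a * cos(theta)
= 2.8 * cos(104 deg)
= 2.8 * -0.2419
= -0.6774


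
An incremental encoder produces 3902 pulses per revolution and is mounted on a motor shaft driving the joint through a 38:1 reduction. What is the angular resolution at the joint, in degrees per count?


counts per rev = 3902
effective counts at joint = 3902 * 38 = 148276
resolution = 360 / 148276
= 0.0024 deg/count


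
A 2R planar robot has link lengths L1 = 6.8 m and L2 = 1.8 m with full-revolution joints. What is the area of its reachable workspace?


r_max = L1 + L2 = 8.6 m
r_min = |L1 - L2| = 5.0 m
Area = pi*(r_max^2 - r_min^2)
= pi*(73.96 - 25.0)
= pi * 48.96
= 153.8124 m^2


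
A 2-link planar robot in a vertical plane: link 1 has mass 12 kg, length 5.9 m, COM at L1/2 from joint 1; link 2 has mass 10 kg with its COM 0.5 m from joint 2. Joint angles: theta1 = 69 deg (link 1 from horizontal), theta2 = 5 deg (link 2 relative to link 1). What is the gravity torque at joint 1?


Horizontal distance from joint 1 to link-1 COM:
  x_c1 = (L1/2)*cos(t1) = 2.95 * 0.3584 = 1.0572 m
Horizontal distance from joint 1 to link-2 COM:
  x_c2 = L1*cos(t1) + Lc2*cos(t1+t2)
       = 5.9*0.3584 + 0.5*0.2756 = 2.2522 m
tau1 = m1*g*x_c1 + m2*g*x_c2
     = 12*9.81*1.0572 + 10*9.81*2.2522
     = 124.4519 + 220.9398
     = 345.3917 Nm


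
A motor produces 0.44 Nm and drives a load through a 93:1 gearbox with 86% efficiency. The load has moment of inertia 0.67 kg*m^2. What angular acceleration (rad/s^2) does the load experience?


tau_out = tau_motor * N * eta
= 0.44 * 93 * 0.86 = 35.1912 Nm
alpha = tau_out / I = 35.1912 / 0.67
= 52.5242 rad/s^2


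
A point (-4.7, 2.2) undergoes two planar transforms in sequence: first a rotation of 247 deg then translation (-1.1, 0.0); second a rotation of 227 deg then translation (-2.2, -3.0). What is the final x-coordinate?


After transform 1:
x1 = cos(247)*-4.7 - sin(247)*2.2 + -1.1 = 2.7615
y1 = sin(247)*-4.7 + cos(247)*2.2 + 0.0 = 3.4668
After transform 2:
x2 = cos(227)*2.7615 - sin(227)*3.4668 + -2.2
= -1.5479


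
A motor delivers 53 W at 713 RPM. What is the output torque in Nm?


omega = 713 * 2*pi/60 = 74.6652 rad/s
tau = P / omega = 53 / 74.6652
= 0.7098 Nm


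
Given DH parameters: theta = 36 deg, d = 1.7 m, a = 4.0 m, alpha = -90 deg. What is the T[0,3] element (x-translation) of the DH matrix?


T[0,3] = a * cos(theta)
= 4.0 * cos(36 deg)
= 4.0 * 0.809
= 3.2361


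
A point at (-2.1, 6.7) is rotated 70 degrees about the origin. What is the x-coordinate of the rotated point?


x' = x*cos(theta) - y*sin(theta)
cos(70 deg) = 0.342, sin(70 deg) = 0.9397
x' = -2.1 * 0.342 - 6.7 * 0.9397
= -0.7182 - 6.2959
= -7.0142


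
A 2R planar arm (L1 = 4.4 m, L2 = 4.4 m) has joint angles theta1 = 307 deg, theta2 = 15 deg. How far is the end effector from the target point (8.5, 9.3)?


End effector via forward kinematics:
x = L1*cos(t1) + L2*cos(t1+t2) = 6.1152
y = L1*sin(t1) + L2*sin(t1+t2) = -6.2229
Distance to target:
d = sqrt((8.5 - 6.1152)^2 + (9.3 - -6.2229)^2)
= sqrt(5.6871 + 240.9606)
= 15.705 m


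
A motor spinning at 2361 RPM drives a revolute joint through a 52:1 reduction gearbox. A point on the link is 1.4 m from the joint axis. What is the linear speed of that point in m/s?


omega_motor = 2361 * 2*pi/60 = 247.2433 rad/s
omega_joint = omega_motor / 52 = 4.7547 rad/s
v = omega_joint * r = 4.7547 * 1.4
= 6.6566 m/s


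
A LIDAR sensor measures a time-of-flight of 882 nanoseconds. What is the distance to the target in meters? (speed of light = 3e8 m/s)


tof = 882 ns = 8.82e-07 s
dist = c * tof / 2
= 3e8 * 8.82e-07 / 2
= 132.3 m


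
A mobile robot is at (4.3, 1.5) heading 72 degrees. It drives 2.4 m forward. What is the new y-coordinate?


y_new = y0 + d*sin(theta)
= 1.5 + 2.4*sin(72)
= 1.5 + 2.2825
= 3.7825


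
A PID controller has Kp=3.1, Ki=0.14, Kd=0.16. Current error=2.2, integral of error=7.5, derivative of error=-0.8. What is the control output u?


u = Kp*e + Ki*int(e) + Kd*de/dt
= 3.1*2.2 + 0.14*7.5 + 0.16*(-0.8)
= 6.82 + 1.05 + -0.128
= 7.742


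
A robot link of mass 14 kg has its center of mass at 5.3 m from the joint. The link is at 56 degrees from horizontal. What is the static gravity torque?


tau = m*g*L*cos(angle)
= 14 * 9.81 * 5.3 * cos(56 deg)
= 14 * 9.81 * 5.3 * 0.5592
= 407.0376 Nm


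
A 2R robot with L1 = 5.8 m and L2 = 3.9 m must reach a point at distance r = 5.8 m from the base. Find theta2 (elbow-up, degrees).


cos(theta2) = (r^2 - L1^2 - L2^2) / (2*L1*L2)
cos(theta2) = (33.64 - 33.64 - 15.21) / 45.24
cos(theta2) = -0.336207
theta2 = 109.6459 degrees


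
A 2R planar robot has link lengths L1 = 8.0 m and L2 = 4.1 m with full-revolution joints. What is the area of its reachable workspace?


r_max = L1 + L2 = 12.1 m
r_min = |L1 - L2| = 3.9 m
Area = pi*(r_max^2 - r_min^2)
= pi*(146.41 - 15.21)
= pi * 131.2
= 412.177 m^2


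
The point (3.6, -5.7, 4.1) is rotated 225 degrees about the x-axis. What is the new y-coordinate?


Rotation about x-axis: y' = y*cos(theta) - z*sin(theta)
= -5.7 * -0.7071 - 4.1 * -0.7071
= 6.9296


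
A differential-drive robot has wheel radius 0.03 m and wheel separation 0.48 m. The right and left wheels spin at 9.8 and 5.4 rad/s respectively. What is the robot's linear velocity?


vR = r*wR = 0.03*9.8 = 0.294 m/s
vL = r*wL = 0.03*5.4 = 0.162 m/s
v = (vR+vL)/2 = 0.228 m/s
omega = (vR-vL)/L = 0.275 rad/s
linear velocity = 0.228 m/s


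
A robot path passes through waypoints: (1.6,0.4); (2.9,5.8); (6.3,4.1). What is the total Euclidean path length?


Segment lengths:
  seg1 = sqrt((1.3)^2 + (5.4)^2) = 5.5543
  seg2 = sqrt((3.4)^2 + (-1.7)^2) = 3.8013
Total = 9.3556


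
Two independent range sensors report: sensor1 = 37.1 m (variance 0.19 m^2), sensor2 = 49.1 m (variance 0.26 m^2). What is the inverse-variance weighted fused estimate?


w1 = (1/var1) / (1/var1 + 1/var2)
   = 5.2632 / (5.2632 + 3.8462) = 0.5778
w2 = 1 - w1 = 0.4222
fused = w1*s1 + w2*s2 = 21.4356 + 20.7311
= 42.1667 m


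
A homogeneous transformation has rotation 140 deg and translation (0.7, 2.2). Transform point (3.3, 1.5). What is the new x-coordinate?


x' = cos(theta)*px - sin(theta)*py + tx
= -0.766*3.3 - 0.6428*1.5 + 0.7
= -2.7921


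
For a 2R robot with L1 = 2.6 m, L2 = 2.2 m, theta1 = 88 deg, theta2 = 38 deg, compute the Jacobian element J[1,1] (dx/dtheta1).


J[1,1] = -L1*sin(t1) - L2*sin(t1+t2)
= -2.6*sin(88) - 2.2*sin(126)
= -4.3783


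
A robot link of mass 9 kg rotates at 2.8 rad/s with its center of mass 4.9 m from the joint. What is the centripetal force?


F = m * omega^2 * r
= 9 * 2.8^2 * 4.9
= 9 * 7.84 * 4.9
= 345.744 N


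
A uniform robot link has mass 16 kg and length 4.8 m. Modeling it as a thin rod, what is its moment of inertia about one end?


I = (1/3) * m * L^2
= (1/3) * 16 * 4.8^2
= 0.333333 * 16 * 23.04
= 122.88 kg*m^2


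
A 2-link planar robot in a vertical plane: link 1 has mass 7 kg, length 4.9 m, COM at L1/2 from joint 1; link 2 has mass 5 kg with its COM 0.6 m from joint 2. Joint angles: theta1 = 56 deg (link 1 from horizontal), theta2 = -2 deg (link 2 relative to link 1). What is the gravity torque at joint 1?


Horizontal distance from joint 1 to link-1 COM:
  x_c1 = (L1/2)*cos(t1) = 2.45 * 0.5592 = 1.37 m
Horizontal distance from joint 1 to link-2 COM:
  x_c2 = L1*cos(t1) + Lc2*cos(t1+t2)
       = 4.9*0.5592 + 0.6*0.5878 = 3.0927 m
tau1 = m1*g*x_c1 + m2*g*x_c2
     = 7*9.81*1.37 + 5*9.81*3.0927
     = 94.0795 + 151.6977
     = 245.7772 Nm


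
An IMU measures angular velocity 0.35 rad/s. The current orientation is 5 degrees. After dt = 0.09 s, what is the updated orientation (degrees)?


delta_theta = w * dt = 0.35 * 0.09 = 0.0315 rad
= 1.8048 deg
theta_new = 5 + 1.8048 = 6.8048 deg


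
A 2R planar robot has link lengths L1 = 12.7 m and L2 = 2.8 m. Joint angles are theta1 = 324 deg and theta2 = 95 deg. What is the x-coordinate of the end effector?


Convert angles to radians: theta1 = 5.6549, theta2 = 1.6581
x = L1*cos(theta1) + L2*cos(theta1+theta2)
x = 10.2745 + 1.4421
x = 11.7166


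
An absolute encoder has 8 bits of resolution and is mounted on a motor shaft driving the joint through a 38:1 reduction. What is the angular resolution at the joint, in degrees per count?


counts = 2^8 = 256
effective counts at joint = 256 * 38 = 9728
resolution = 360 / 9728
= 0.037 deg/count


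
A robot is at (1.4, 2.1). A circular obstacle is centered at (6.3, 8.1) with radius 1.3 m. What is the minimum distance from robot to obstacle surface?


center_dist = sqrt((1.4-6.3)^2 + (2.1-8.1)^2)
= sqrt(24.01 + 36.0)
= 7.7466
min_dist = center_dist - radius = 7.7466 - 1.3 = 6.4466 m


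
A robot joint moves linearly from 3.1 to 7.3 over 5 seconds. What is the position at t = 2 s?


s = t/T = 2/5 = 0.4
p(t) = p0 + (pf-p0)*s
= 3.1 + (7.3 - 3.1) * 0.4
= 4.78


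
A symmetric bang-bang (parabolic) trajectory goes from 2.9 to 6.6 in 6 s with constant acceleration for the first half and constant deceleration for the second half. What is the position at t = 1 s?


Symmetric rest-to-rest: each phase covers (pf-p0)/2 in time T/2. 0.5*a*(T/2)^2 = (pf-p0)/2 => a = 4*(pf-p0)/T^2
a = 4*(6.6-2.9)/6^2 = 0.4111
t = 1 is in the acceleration phase (t <= T/2).
p = p0 + 0.5*a*t^2 = 2.9 + 0.5*0.4111*1^2
= 3.1056


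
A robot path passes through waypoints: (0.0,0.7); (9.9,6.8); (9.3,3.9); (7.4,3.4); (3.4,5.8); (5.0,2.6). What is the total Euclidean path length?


Segment lengths:
  seg1 = sqrt((9.9)^2 + (6.1)^2) = 11.6284
  seg2 = sqrt((-0.6)^2 + (-2.9)^2) = 2.9614
  seg3 = sqrt((-1.9)^2 + (-0.5)^2) = 1.9647
  seg4 = sqrt((-4.0)^2 + (2.4)^2) = 4.6648
  seg5 = sqrt((1.6)^2 + (-3.2)^2) = 3.5777
Total = 24.797


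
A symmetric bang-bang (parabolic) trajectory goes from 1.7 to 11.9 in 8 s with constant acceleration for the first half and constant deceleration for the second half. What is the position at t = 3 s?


Symmetric rest-to-rest: each phase covers (pf-p0)/2 in time T/2. 0.5*a*(T/2)^2 = (pf-p0)/2 => a = 4*(pf-p0)/T^2
a = 4*(11.9-1.7)/8^2 = 0.6375
t = 3 is in the acceleration phase (t <= T/2).
p = p0 + 0.5*a*t^2 = 1.7 + 0.5*0.6375*3^2
= 4.5688


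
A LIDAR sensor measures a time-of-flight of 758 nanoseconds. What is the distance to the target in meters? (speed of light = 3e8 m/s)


tof = 758 ns = 7.58e-07 s
dist = c * tof / 2
= 3e8 * 7.58e-07 / 2
= 113.7 m


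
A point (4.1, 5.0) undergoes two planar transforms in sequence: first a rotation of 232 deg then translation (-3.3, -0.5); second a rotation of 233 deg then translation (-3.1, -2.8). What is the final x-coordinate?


After transform 1:
x1 = cos(232)*4.1 - sin(232)*5.0 + -3.3 = -1.8842
y1 = sin(232)*4.1 + cos(232)*5.0 + -0.5 = -6.8092
After transform 2:
x2 = cos(233)*-1.8842 - sin(233)*-6.8092 + -3.1
= -7.4041


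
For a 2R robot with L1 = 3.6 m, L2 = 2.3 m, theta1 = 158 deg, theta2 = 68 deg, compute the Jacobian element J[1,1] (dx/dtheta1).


J[1,1] = -L1*sin(t1) - L2*sin(t1+t2)
= -3.6*sin(158) - 2.3*sin(226)
= 0.3059


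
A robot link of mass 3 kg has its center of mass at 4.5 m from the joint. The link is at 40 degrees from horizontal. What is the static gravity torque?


tau = m*g*L*cos(angle)
= 3 * 9.81 * 4.5 * cos(40 deg)
= 3 * 9.81 * 4.5 * 0.766
= 101.4511 Nm


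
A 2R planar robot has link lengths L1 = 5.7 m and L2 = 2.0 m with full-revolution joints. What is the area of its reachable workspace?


r_max = L1 + L2 = 7.7 m
r_min = |L1 - L2| = 3.7 m
Area = pi*(r_max^2 - r_min^2)
= pi*(59.29 - 13.69)
= pi * 45.6
= 143.2566 m^2


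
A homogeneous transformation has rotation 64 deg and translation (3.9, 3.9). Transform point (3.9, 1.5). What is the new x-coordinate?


x' = cos(theta)*px - sin(theta)*py + tx
= 0.4384*3.9 - 0.8988*1.5 + 3.9
= 4.2615


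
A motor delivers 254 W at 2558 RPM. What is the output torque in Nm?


omega = 2558 * 2*pi/60 = 267.8731 rad/s
tau = P / omega = 254 / 267.8731
= 0.9482 Nm


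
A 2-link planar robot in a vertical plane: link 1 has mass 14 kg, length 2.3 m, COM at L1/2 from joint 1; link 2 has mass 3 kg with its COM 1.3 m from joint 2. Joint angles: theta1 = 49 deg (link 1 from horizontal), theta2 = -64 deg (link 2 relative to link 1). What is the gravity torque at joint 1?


Horizontal distance from joint 1 to link-1 COM:
  x_c1 = (L1/2)*cos(t1) = 1.15 * 0.6561 = 0.7545 m
Horizontal distance from joint 1 to link-2 COM:
  x_c2 = L1*cos(t1) + Lc2*cos(t1+t2)
       = 2.3*0.6561 + 1.3*0.9659 = 2.7646 m
tau1 = m1*g*x_c1 + m2*g*x_c2
     = 14*9.81*0.7545 + 3*9.81*2.7646
     = 103.6186 + 81.3633
     = 184.982 Nm


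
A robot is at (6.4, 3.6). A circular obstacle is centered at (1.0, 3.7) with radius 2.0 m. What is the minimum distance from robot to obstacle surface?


center_dist = sqrt((6.4-1.0)^2 + (3.6-3.7)^2)
= sqrt(29.16 + 0.01)
= 5.4009
min_dist = center_dist - radius = 5.4009 - 2.0 = 3.4009 m


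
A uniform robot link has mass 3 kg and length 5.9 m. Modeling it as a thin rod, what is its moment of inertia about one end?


I = (1/3) * m * L^2
= (1/3) * 3 * 5.9^2
= 0.333333 * 3 * 34.81
= 34.81 kg*m^2


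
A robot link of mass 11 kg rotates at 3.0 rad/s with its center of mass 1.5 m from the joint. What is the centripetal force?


F = m * omega^2 * r
= 11 * 3.0^2 * 1.5
= 11 * 9.0 * 1.5
= 148.5 N


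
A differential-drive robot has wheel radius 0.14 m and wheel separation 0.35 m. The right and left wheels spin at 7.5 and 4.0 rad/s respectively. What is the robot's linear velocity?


vR = r*wR = 0.14*7.5 = 1.05 m/s
vL = r*wL = 0.14*4.0 = 0.56 m/s
v = (vR+vL)/2 = 0.805 m/s
omega = (vR-vL)/L = 1.4 rad/s
linear velocity = 0.805 m/s


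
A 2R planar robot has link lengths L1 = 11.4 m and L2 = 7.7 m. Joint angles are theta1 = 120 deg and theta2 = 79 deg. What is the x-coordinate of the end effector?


Convert angles to radians: theta1 = 2.0944, theta2 = 1.3788
x = L1*cos(theta1) + L2*cos(theta1+theta2)
x = -5.7 + -7.2805
x = -12.9805


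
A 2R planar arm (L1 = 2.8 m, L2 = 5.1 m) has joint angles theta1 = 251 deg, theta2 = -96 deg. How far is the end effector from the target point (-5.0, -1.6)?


End effector via forward kinematics:
x = L1*cos(t1) + L2*cos(t1+t2) = -5.5338
y = L1*sin(t1) + L2*sin(t1+t2) = -0.4921
Distance to target:
d = sqrt((-5.0 - -5.5338)^2 + (-1.6 - -0.4921)^2)
= sqrt(0.2849 + 1.2274)
= 1.2298 m


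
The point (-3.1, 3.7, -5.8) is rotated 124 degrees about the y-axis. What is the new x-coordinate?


Rotation about y-axis: x' = x*cos(theta) + z*sin(theta)
= -3.1 * -0.5592 + -5.8 * 0.829
= -3.0749


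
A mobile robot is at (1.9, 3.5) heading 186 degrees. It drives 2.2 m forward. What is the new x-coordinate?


x_new = x0 + d*cos(theta)
= 1.9 + 2.2*cos(186)
= 1.9 + -2.1879
= -0.2879


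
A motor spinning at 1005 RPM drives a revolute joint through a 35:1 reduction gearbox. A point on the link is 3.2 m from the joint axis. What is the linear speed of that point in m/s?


omega_motor = 1005 * 2*pi/60 = 105.2434 rad/s
omega_joint = omega_motor / 35 = 3.007 rad/s
v = omega_joint * r = 3.007 * 3.2
= 9.6222 m/s


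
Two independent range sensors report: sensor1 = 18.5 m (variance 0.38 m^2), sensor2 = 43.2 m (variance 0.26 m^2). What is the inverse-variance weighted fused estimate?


w1 = (1/var1) / (1/var1 + 1/var2)
   = 2.6316 / (2.6316 + 3.8462) = 0.4063
w2 = 1 - w1 = 0.5938
fused = w1*s1 + w2*s2 = 7.5156 + 25.65
= 33.1656 m


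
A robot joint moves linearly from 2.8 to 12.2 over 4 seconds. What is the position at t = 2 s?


s = t/T = 2/4 = 0.5
p(t) = p0 + (pf-p0)*s
= 2.8 + (12.2 - 2.8) * 0.5
= 7.5


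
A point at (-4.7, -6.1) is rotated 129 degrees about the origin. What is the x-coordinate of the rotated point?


x' = x*cos(theta) - y*sin(theta)
cos(129 deg) = -0.6293, sin(129 deg) = 0.7771
x' = -4.7 * -0.6293 - -6.1 * 0.7771
= 2.9578 - -4.7406
= 7.6984


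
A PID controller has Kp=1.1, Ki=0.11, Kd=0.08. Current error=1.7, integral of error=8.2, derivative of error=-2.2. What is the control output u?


u = Kp*e + Ki*int(e) + Kd*de/dt
= 1.1*1.7 + 0.11*8.2 + 0.08*(-2.2)
= 1.87 + 0.902 + -0.176
= 2.596


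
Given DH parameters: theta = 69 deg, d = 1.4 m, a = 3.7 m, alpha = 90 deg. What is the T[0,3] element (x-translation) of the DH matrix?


T[0,3] = a * cos(theta)
= 3.7 * cos(69 deg)
= 3.7 * 0.3584
= 1.326


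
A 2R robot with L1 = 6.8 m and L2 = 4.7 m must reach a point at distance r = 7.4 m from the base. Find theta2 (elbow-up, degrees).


cos(theta2) = (r^2 - L1^2 - L2^2) / (2*L1*L2)
cos(theta2) = (54.76 - 46.24 - 22.09) / 63.92
cos(theta2) = -0.212297
theta2 = 102.257 degrees


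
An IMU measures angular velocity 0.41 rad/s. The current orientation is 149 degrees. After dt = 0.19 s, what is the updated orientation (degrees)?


delta_theta = w * dt = 0.41 * 0.19 = 0.0779 rad
= 4.4633 deg
theta_new = 149 + 4.4633 = 153.4633 deg


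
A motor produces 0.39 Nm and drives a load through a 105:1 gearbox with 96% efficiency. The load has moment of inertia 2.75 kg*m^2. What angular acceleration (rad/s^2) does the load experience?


tau_out = tau_motor * N * eta
= 0.39 * 105 * 0.96 = 39.312 Nm
alpha = tau_out / I = 39.312 / 2.75
= 14.2953 rad/s^2


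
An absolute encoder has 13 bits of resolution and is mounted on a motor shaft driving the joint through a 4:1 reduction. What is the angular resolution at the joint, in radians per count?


counts = 2^13 = 8192
effective counts at joint = 8192 * 4 = 32768
resolution = 2*pi / 32768
= 1.9175e-04 rad/count


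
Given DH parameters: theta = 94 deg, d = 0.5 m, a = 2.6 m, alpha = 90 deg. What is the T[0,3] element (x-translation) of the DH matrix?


T[0,3] = a * cos(theta)
= 2.6 * cos(94 deg)
= 2.6 * -0.0698
= -0.1814


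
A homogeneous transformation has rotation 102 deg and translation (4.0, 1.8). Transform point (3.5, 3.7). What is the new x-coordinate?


x' = cos(theta)*px - sin(theta)*py + tx
= -0.2079*3.5 - 0.9781*3.7 + 4.0
= -0.3468


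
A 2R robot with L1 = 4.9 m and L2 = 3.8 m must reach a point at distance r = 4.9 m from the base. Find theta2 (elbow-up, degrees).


cos(theta2) = (r^2 - L1^2 - L2^2) / (2*L1*L2)
cos(theta2) = (24.01 - 24.01 - 14.44) / 37.24
cos(theta2) = -0.387755
theta2 = 112.8149 degrees


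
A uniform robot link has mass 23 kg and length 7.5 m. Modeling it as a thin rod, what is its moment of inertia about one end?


I = (1/3) * m * L^2
= (1/3) * 23 * 7.5^2
= 0.333333 * 23 * 56.25
= 431.25 kg*m^2


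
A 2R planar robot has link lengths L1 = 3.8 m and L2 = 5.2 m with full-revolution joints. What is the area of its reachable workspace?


r_max = L1 + L2 = 9.0 m
r_min = |L1 - L2| = 1.4 m
Area = pi*(r_max^2 - r_min^2)
= pi*(81.0 - 1.96)
= pi * 79.04
= 248.3115 m^2


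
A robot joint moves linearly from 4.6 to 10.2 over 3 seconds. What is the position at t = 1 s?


s = t/T = 1/3 = 0.3333
p(t) = p0 + (pf-p0)*s
= 4.6 + (10.2 - 4.6) * 0.3333
= 6.4667


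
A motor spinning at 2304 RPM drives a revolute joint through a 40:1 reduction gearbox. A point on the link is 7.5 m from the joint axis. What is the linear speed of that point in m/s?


omega_motor = 2304 * 2*pi/60 = 241.2743 rad/s
omega_joint = omega_motor / 40 = 6.0319 rad/s
v = omega_joint * r = 6.0319 * 7.5
= 45.2389 m/s


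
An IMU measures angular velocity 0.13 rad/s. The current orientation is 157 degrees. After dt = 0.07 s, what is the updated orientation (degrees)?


delta_theta = w * dt = 0.13 * 0.07 = 0.0091 rad
= 0.5214 deg
theta_new = 157 + 0.5214 = 157.5214 deg


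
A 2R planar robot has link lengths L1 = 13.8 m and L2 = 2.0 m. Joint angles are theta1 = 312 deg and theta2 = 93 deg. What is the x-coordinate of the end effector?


Convert angles to radians: theta1 = 5.4454, theta2 = 1.6232
x = L1*cos(theta1) + L2*cos(theta1+theta2)
x = 9.234 + 1.4142
x = 10.6482


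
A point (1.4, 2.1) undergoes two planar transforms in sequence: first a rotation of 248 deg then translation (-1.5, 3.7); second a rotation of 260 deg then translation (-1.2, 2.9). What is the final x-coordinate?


After transform 1:
x1 = cos(248)*1.4 - sin(248)*2.1 + -1.5 = -0.0774
y1 = sin(248)*1.4 + cos(248)*2.1 + 3.7 = 1.6153
After transform 2:
x2 = cos(260)*-0.0774 - sin(260)*1.6153 + -1.2
= 0.4042


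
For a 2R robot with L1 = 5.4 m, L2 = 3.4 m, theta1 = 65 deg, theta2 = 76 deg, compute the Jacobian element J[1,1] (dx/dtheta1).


J[1,1] = -L1*sin(t1) - L2*sin(t1+t2)
= -5.4*sin(65) - 3.4*sin(141)
= -7.0338


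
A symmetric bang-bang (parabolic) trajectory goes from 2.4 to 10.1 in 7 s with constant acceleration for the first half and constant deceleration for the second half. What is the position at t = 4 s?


Symmetric rest-to-rest: each phase covers (pf-p0)/2 in time T/2. 0.5*a*(T/2)^2 = (pf-p0)/2 => a = 4*(pf-p0)/T^2
a = 4*(10.1-2.4)/7^2 = 0.6286
t = 4 is in the deceleration phase (t > T/2).
p = pf - 0.5*a*(T-t)^2 = 10.1 - 0.5*0.6286*3^2
= 7.2714


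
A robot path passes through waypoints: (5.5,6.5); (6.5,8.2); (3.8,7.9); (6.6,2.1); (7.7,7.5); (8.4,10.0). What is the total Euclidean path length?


Segment lengths:
  seg1 = sqrt((1.0)^2 + (1.7)^2) = 1.9723
  seg2 = sqrt((-2.7)^2 + (-0.3)^2) = 2.7166
  seg3 = sqrt((2.8)^2 + (-5.8)^2) = 6.4405
  seg4 = sqrt((1.1)^2 + (5.4)^2) = 5.5109
  seg5 = sqrt((0.7)^2 + (2.5)^2) = 2.5962
Total = 19.2365
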